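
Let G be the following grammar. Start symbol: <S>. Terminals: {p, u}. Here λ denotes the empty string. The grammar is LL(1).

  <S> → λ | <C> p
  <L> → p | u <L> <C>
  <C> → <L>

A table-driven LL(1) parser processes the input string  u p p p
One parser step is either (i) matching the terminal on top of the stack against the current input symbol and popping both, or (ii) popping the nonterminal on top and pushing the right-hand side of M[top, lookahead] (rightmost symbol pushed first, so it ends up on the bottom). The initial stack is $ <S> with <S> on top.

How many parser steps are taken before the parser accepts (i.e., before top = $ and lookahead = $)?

step 1: stack=$ <S>  input=u p p p $  — expand <S> → <C> p
step 2: stack=$ p <C>  input=u p p p $  — expand <C> → <L>
step 3: stack=$ p <L>  input=u p p p $  — expand <L> → u <L> <C>
step 4: stack=$ p <C> <L> u  input=u p p p $  — match u
step 5: stack=$ p <C> <L>  input=p p p $  — expand <L> → p
step 6: stack=$ p <C> p  input=p p p $  — match p
step 7: stack=$ p <C>  input=p p $  — expand <C> → <L>
step 8: stack=$ p <L>  input=p p $  — expand <L> → p
step 9: stack=$ p p  input=p p $  — match p
step 10: stack=$ p  input=p $  — match p
Accept reached after 10 steps.

10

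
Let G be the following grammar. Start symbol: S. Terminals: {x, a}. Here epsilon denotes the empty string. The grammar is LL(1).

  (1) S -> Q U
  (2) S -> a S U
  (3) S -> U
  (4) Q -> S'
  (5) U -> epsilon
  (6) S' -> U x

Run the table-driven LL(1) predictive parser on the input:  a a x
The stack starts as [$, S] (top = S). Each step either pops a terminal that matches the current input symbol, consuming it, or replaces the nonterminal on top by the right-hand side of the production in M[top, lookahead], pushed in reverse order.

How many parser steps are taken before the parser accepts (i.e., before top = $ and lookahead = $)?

      Stack        Input    Action
   1  $ S          a a x $  expand S -> a S U
   2  $ U S a      a a x $  match a
   3  $ U S        a x $    expand S -> a S U
   4  $ U U S a    a x $    match a
   5  $ U U S      x $      expand S -> Q U
   6  $ U U U Q    x $      expand Q -> S'
   7  $ U U U S'   x $      expand S' -> U x
   8  $ U U U x U  x $      expand U -> epsilon
   9  $ U U U x    x $      match x
  10  $ U U U      $        expand U -> epsilon
  11  $ U U        $        expand U -> epsilon
  12  $ U          $        expand U -> epsilon
Accept reached after 12 steps.

12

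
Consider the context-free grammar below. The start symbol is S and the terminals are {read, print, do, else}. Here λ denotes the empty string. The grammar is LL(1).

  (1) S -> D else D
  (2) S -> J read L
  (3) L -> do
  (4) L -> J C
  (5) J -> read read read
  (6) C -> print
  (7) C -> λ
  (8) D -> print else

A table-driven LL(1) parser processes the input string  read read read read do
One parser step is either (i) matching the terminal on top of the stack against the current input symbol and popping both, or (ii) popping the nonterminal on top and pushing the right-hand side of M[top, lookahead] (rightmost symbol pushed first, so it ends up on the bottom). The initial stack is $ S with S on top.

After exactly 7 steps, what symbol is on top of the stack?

step 1: stack=$ S  input=read read read read do $  — expand S -> J read L
step 2: stack=$ L read J  input=read read read read do $  — expand J -> read read read
step 3: stack=$ L read read read read  input=read read read read do $  — match read
step 4: stack=$ L read read read  input=read read read do $  — match read
step 5: stack=$ L read read  input=read read do $  — match read
step 6: stack=$ L read  input=read do $  — match read
step 7: stack=$ L  input=do $  — expand L -> do
Stack after step 7: $ do (top = do).

do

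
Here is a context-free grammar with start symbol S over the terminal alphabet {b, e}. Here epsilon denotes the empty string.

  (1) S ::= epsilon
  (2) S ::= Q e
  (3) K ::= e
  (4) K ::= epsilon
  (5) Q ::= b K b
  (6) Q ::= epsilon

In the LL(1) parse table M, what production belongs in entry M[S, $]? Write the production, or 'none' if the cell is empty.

FIRST(K): from K::=e we get {e}; from K::=epsilon we get {epsilon}. So FIRST(K) = {epsilon, e}.
FIRST(Q): from Q::=b K b we get {b}; from Q::=epsilon we get {epsilon}. So FIRST(Q) = {epsilon, b}.
FIRST(S): from S::=epsilon we get {epsilon}; from S::=Q e we get {b, e}. So FIRST(S) = {epsilon, b, e}.
FOLLOW(S) includes $ since S is the start symbol.
FOLLOW(S): S appears on no right-hand side. Thus FOLLOW(S) = {$}.
For S ::= epsilon: FIRST(epsilon) = {epsilon}, so it goes in M[S, t] for t ∈ {}; since epsilon ∈ FIRST, also for every t ∈ FOLLOW(S) = {$}.
For S ::= Q e: FIRST(Q e) = {b, e}, so it goes in M[S, t] for t ∈ {b, e}.

S ::= epsilon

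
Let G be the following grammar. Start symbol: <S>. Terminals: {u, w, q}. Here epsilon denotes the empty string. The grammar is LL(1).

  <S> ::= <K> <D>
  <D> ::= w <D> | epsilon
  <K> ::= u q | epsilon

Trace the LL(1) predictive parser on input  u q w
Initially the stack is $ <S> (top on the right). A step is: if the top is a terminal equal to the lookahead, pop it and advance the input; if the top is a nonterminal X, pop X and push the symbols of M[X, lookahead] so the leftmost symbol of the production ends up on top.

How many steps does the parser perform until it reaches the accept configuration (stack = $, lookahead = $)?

7

step 1: stack=$ <S>  input=u q w $  — expand <S> ::= <K> <D>
step 2: stack=$ <D> <K>  input=u q w $  — expand <K> ::= u q
step 3: stack=$ <D> q u  input=u q w $  — match u
step 4: stack=$ <D> q  input=q w $  — match q
step 5: stack=$ <D>  input=w $  — expand <D> ::= w <D>
step 6: stack=$ <D> w  input=w $  — match w
step 7: stack=$ <D>  input=$  — expand <D> ::= epsilon
Accept reached after 7 steps.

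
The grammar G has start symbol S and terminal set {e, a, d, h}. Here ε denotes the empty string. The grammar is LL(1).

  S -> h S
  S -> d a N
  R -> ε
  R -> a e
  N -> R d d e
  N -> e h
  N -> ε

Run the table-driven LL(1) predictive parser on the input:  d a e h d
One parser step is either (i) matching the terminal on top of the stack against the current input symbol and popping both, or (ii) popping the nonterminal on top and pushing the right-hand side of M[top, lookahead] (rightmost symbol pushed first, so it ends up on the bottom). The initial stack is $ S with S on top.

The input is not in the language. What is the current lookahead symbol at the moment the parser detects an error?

step 1: stack=$ S  input=d a e h d $  — expand S -> d a N
step 2: stack=$ N a d  input=d a e h d $  — match d
step 3: stack=$ N a  input=a e h d $  — match a
step 4: stack=$ N  input=e h d $  — expand N -> e h
step 5: stack=$ h e  input=e h d $  — match e
step 6: stack=$ h  input=h d $  — match h
step 7: stack=$  input=d $  — error: stack empty but input remains

d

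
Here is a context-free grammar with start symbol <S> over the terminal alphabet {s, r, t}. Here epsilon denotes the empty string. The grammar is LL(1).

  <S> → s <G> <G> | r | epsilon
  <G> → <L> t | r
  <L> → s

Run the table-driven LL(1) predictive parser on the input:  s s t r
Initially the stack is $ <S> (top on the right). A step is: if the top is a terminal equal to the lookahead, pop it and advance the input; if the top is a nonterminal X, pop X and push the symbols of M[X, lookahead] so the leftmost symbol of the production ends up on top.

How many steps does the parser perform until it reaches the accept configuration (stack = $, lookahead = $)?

8

step 1: stack=$ <S>  input=s s t r $  — expand <S> → s <G> <G>
step 2: stack=$ <G> <G> s  input=s s t r $  — match s
step 3: stack=$ <G> <G>  input=s t r $  — expand <G> → <L> t
step 4: stack=$ <G> t <L>  input=s t r $  — expand <L> → s
step 5: stack=$ <G> t s  input=s t r $  — match s
step 6: stack=$ <G> t  input=t r $  — match t
step 7: stack=$ <G>  input=r $  — expand <G> → r
step 8: stack=$ r  input=r $  — match r
Accept reached after 8 steps.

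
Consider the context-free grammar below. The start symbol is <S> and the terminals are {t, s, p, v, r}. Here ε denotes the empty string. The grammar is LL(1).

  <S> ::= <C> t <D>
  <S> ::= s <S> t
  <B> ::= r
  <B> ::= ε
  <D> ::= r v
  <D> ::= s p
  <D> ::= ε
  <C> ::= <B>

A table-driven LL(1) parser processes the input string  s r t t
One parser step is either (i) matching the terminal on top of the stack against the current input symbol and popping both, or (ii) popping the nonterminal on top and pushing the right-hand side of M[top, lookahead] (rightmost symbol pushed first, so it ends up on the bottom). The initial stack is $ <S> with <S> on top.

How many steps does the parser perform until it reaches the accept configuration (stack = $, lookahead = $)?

9

step 1: stack=$ <S>  input=s r t t $  — expand <S> ::= s <S> t
step 2: stack=$ t <S> s  input=s r t t $  — match s
step 3: stack=$ t <S>  input=r t t $  — expand <S> ::= <C> t <D>
step 4: stack=$ t <D> t <C>  input=r t t $  — expand <C> ::= <B>
step 5: stack=$ t <D> t <B>  input=r t t $  — expand <B> ::= r
step 6: stack=$ t <D> t r  input=r t t $  — match r
step 7: stack=$ t <D> t  input=t t $  — match t
step 8: stack=$ t <D>  input=t $  — expand <D> ::= ε
step 9: stack=$ t  input=t $  — match t
Accept reached after 9 steps.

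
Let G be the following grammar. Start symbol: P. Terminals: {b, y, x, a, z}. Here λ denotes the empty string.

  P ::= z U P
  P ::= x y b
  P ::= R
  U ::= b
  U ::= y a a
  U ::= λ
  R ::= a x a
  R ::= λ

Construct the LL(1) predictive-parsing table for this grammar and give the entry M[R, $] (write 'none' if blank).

FIRST(U) = {λ, b, y}
FIRST(R) = {λ, a}
FIRST(P) = {λ, a, x, z}  (via R)
FOLLOW(P) includes $ since P is the start symbol.
FOLLOW(P): in P::=z U P, the suffix after P is empty (adds nothing new). Thus FOLLOW(P) = {$}.
FOLLOW(R): in P::=R, the suffix after R is empty, so FOLLOW(R) ⊇ FOLLOW(P) = {$}. Thus FOLLOW(R) = {$}.
For R ::= a x a: FIRST(a x a) = {a}, so it goes in M[R, t] for t ∈ {a}.
For R ::= λ: FIRST(λ) = {λ}, so it goes in M[R, t] for t ∈ {}; since λ ∈ FIRST, also for every t ∈ FOLLOW(R) = {$}.

R ::= λ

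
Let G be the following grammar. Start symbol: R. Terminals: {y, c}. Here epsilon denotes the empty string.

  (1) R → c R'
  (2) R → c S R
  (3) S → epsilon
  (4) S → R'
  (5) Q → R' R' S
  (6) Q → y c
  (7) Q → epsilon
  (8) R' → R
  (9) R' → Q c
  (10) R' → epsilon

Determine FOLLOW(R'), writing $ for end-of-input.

FIRST(R) = {c}
FIRST(S) = {epsilon, c, y}  (via R')
FIRST(Q) = {epsilon, c, y}  (via R' R' S)
FIRST(R') = {epsilon, c, y}  (via R, Q c)
FOLLOW(R) includes $ since R is the start symbol.
FOLLOW(Q): in R'→Q c, Q is followed by c with FIRST {c}. Thus FOLLOW(Q) = {c}.
FOLLOW(S): in R→c S R, S is followed by R with FIRST {c}; in Q→R' R' S, the suffix after S is empty, so FOLLOW(S) ⊇ FOLLOW(Q) = {c}. Thus FOLLOW(S) = {c}.
FOLLOW(R): in R→c S R, the suffix after R is empty (adds nothing new); in R'→R, the suffix after R is empty, so FOLLOW(R) ⊇ FOLLOW(R') = {$, c, y}. Thus FOLLOW(R) = {$, c, y}.
FOLLOW(R'): in R→c R', the suffix after R' is empty, so FOLLOW(R') ⊇ FOLLOW(R) = {$, c, y}; in S→R', the suffix after R' is empty, so FOLLOW(R') ⊇ FOLLOW(S) = {c}; in Q→R' R' S (occurrence 1), R' is followed by R' S with FIRST {epsilon, c, y}; in Q→R' R' S (occurrence 1), the suffix after R' is nullable, so FOLLOW(R') ⊇ FOLLOW(Q) = {c}; in Q→R' R' S (occurrence 2), R' is followed by S with FIRST {epsilon, c, y}; in Q→R' R' S (occurrence 2), the suffix after R' is nullable, so FOLLOW(R') ⊇ FOLLOW(Q) = {c}. Thus FOLLOW(R') = {$, c, y}.

{$, c, y}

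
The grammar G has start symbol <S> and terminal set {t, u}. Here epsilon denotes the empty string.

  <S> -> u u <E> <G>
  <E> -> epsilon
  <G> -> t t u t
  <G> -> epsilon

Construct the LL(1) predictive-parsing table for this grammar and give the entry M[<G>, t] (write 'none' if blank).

<G> -> t t u t

FIRST(<S>) = {u}
FIRST(<E>) = {epsilon}
FIRST(<G>) = {epsilon, t}
FOLLOW(<S>) includes $ since <S> is the start symbol.
FOLLOW(<S>): <S> appears on no right-hand side. Thus FOLLOW(<S>) = {$}.
FOLLOW(<G>): in <S>->u u <E> <G>, the suffix after <G> is empty, so FOLLOW(<G>) ⊇ FOLLOW(<S>) = {$}. Thus FOLLOW(<G>) = {$}.
For <G> -> t t u t: FIRST(t t u t) = {t}, so it goes in M[<G>, t] for t ∈ {t}.
For <G> -> epsilon: FIRST(epsilon) = {epsilon}, so it goes in M[<G>, t] for t ∈ {}; since epsilon ∈ FIRST, also for every t ∈ FOLLOW(<G>) = {$}.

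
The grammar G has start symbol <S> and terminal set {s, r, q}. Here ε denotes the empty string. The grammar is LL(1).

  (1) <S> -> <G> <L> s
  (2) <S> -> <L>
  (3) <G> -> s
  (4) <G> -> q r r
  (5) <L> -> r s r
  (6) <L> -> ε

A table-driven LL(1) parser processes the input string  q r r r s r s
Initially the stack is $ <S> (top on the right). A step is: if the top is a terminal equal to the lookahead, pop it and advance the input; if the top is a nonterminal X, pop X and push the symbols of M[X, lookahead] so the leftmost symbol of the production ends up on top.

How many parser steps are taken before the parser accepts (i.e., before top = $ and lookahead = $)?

10

      Stack          Input            Action
   1  $ <S>          q r r r s r s $  expand <S> -> <G> <L> s
   2  $ s <L> <G>    q r r r s r s $  expand <G> -> q r r
   3  $ s <L> r r q  q r r r s r s $  match q
   4  $ s <L> r r    r r r s r s $    match r
   5  $ s <L> r      r r s r s $      match r
   6  $ s <L>        r s r s $        expand <L> -> r s r
   7  $ s r s r      r s r s $        match r
   8  $ s r s        s r s $          match s
   9  $ s r          r s $            match r
  10  $ s            s $              match s
Accept reached after 10 steps.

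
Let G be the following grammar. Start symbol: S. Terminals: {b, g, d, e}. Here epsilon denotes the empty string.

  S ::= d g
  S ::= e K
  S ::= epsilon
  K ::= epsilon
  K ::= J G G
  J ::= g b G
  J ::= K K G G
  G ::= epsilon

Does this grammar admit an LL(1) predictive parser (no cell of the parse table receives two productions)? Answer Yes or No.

No

FIRST(S) = {epsilon, d, e}
FIRST(K) = {epsilon, g}
FIRST(J) = {epsilon, g}
FIRST(G) = {epsilon}
FOLLOW(S) = {$}
FOLLOW(K) = {$, g}
FOLLOW(J) = {$, g}
FOLLOW(G) = {$, g}
Cell M[J, g] receives both J ::= g b G and J ::= K K G G — the grammar is not LL(1).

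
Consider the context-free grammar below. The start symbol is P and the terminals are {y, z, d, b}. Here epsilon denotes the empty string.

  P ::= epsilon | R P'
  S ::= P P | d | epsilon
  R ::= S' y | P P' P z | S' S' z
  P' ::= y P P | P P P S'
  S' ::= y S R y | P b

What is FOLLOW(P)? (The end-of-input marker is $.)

FIRST(P): from P::=epsilon we get {epsilon}; from P::=R P' we get {b, y}. So FIRST(P) = {epsilon, b, y}.
FIRST(S): from S::=P P we get {epsilon, b, y}; from S::=d we get {d}; from S::=epsilon we get {epsilon}. So FIRST(S) = {epsilon, b, d, y}.
FIRST(S'): from S'::=y S R y we get {y}; from S'::=P b we get {b, y}. So FIRST(S') = {b, y}.
FIRST(P'): from P'::=y P P we get {y}; from P'::=P P P S' we get {b, y}. So FIRST(P') = {b, y}.
FIRST(R): from R::=S' y we get {b, y}; from R::=P P' P z we get {b, y}; from R::=S' S' z we get {b, y}. So FIRST(R) = {b, y}.
FOLLOW(P) includes $ since P is the start symbol.
FOLLOW(S): in S'::=y S R y, S is followed by R y with FIRST {b, y}. Thus FOLLOW(S) = {b, y}.
FOLLOW(R): in P::=R P', R is followed by P' with FIRST {b, y}; in S'::=y S R y, R is followed by y with FIRST {y}. Thus FOLLOW(R) = {b, y}.
FOLLOW(P): in S::=P P (occurrence 1), P is followed by P with FIRST {epsilon, b, y}; in S::=P P (occurrence 1), the suffix after P is nullable, so FOLLOW(P) ⊇ FOLLOW(S) = {b, y}; in S::=P P (occurrence 2), the suffix after P is empty, so FOLLOW(P) ⊇ FOLLOW(S) = {b, y}; in R::=P P' P z (occurrence 1), P is followed by P' P z with FIRST {b, y}; in R::=P P' P z (occurrence 2), P is followed by z with FIRST {z}; in P'::=y P P (occurrence 1), P is followed by P with FIRST {epsilon, b, y}; in P'::=y P P (occurrence 1), the suffix after P is nullable, so FOLLOW(P) ⊇ FOLLOW(P') = {$, b, y, z}; in P'::=y P P (occurrence 2), the suffix after P is empty, so FOLLOW(P) ⊇ FOLLOW(P') = {$, b, y, z}; in P'::=P P P S' (occurrence 1), P is followed by P P S' with FIRST {b, y}; in P'::=P P P S' (occurrence 2), P is followed by P S' with FIRST {b, y}; in P'::=P P P S' (occurrence 3), P is followed by S' with FIRST {b, y}; in S'::=P b, P is followed by b with FIRST {b}. Thus FOLLOW(P) = {$, b, y, z}.
FOLLOW(P'): in P::=R P', the suffix after P' is empty, so FOLLOW(P') ⊇ FOLLOW(P) = {$, b, y, z}; in R::=P P' P z, P' is followed by P z with FIRST {b, y, z}. Thus FOLLOW(P') = {$, b, y, z}.
FOLLOW(S'): in R::=S' y, S' is followed by y with FIRST {y}; in R::=S' S' z (occurrence 1), S' is followed by S' z with FIRST {b, y}; in R::=S' S' z (occurrence 2), S' is followed by z with FIRST {z}; in P'::=P P P S', the suffix after S' is empty, so FOLLOW(S') ⊇ FOLLOW(P') = {$, b, y, z}. Thus FOLLOW(S') = {$, b, y, z}.

{$, b, y, z}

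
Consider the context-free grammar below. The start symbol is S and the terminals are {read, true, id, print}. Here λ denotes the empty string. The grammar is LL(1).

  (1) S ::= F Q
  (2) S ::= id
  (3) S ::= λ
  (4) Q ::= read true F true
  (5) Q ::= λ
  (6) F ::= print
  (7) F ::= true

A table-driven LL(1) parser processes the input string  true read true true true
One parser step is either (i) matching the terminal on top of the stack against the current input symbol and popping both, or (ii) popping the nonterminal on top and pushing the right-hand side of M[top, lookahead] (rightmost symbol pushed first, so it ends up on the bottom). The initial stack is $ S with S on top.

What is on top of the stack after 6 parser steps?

F

step 1: stack=$ S  input=true read true true true $  — expand S ::= F Q
step 2: stack=$ Q F  input=true read true true true $  — expand F ::= true
step 3: stack=$ Q true  input=true read true true true $  — match true
step 4: stack=$ Q  input=read true true true $  — expand Q ::= read true F true
step 5: stack=$ true F true read  input=read true true true $  — match read
step 6: stack=$ true F true  input=true true true $  — match true
Stack after step 6: $ true F (top = F).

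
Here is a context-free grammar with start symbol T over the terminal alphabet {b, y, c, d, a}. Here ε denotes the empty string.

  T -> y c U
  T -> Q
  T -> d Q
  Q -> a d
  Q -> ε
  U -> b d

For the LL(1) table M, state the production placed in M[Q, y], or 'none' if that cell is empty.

none

FIRST(Q) = {ε, a}
FIRST(U) = {b}
FIRST(T) = {ε, a, d, y}  (via Q)
FOLLOW(T) includes $ since T is the start symbol.
FOLLOW(T): T appears on no right-hand side. Thus FOLLOW(T) = {$}.
FOLLOW(Q): in T->Q, the suffix after Q is empty, so FOLLOW(Q) ⊇ FOLLOW(T) = {$}; in T->d Q, the suffix after Q is empty, so FOLLOW(Q) ⊇ FOLLOW(T) = {$}. Thus FOLLOW(Q) = {$}.
For Q -> a d: FIRST(a d) = {a}, so it goes in M[Q, t] for t ∈ {a}.
For Q -> ε: FIRST(ε) = {ε}, so it goes in M[Q, t] for t ∈ {}; since ε ∈ FIRST, also for every t ∈ FOLLOW(Q) = {$}.
None of these place a production in M[Q, y].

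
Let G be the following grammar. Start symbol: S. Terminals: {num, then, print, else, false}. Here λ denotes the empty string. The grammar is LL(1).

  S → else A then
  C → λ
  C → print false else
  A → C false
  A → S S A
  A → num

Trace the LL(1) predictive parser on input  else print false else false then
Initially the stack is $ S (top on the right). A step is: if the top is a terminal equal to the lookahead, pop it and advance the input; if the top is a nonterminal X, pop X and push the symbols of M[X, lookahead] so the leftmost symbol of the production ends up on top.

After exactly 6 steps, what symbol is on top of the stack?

step 1: stack=$ S  input=else print false else false then $  — expand S → else A then
step 2: stack=$ then A else  input=else print false else false then $  — match else
step 3: stack=$ then A  input=print false else false then $  — expand A → C false
step 4: stack=$ then false C  input=print false else false then $  — expand C → print false else
step 5: stack=$ then false else false print  input=print false else false then $  — match print
step 6: stack=$ then false else false  input=false else false then $  — match false
Stack after step 6: $ then false else (top = else).

else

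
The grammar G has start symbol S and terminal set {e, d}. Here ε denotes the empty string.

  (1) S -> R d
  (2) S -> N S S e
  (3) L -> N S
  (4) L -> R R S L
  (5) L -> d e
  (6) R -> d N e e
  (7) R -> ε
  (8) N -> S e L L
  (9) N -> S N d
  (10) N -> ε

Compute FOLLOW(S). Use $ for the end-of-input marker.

{$, d, e}

FIRST(R) = {ε, d}
FIRST(S) = {d}  (via R d, N S S e)
FIRST(N) = {ε, d}  (via S e L L, S N d)
FIRST(L) = {d}  (via N S, R R S L)
FOLLOW(S) includes $ since S is the start symbol.
FOLLOW(R): in S->R d, R is followed by d with FIRST {d}; in L->R R S L (occurrence 1), R is followed by R S L with FIRST {d}; in L->R R S L (occurrence 2), R is followed by S L with FIRST {d}. Thus FOLLOW(R) = {d}.
FOLLOW(N): in S->N S S e, N is followed by S S e with FIRST {d}; in L->N S, N is followed by S with FIRST {d}; in R->d N e e, N is followed by e e with FIRST {e}; in N->S N d, N is followed by d with FIRST {d}. Thus FOLLOW(N) = {d, e}.
FOLLOW(L): in L->R R S L, the suffix after L is empty (adds nothing new); in N->S e L L (occurrence 1), L is followed by L with FIRST {d}; in N->S e L L (occurrence 2), the suffix after L is empty, so FOLLOW(L) ⊇ FOLLOW(N) = {d, e}. Thus FOLLOW(L) = {d, e}.
FOLLOW(S): in S->N S S e (occurrence 1), S is followed by S e with FIRST {d}; in S->N S S e (occurrence 2), S is followed by e with FIRST {e}; in L->N S, the suffix after S is empty, so FOLLOW(S) ⊇ FOLLOW(L) = {d, e}; in L->R R S L, S is followed by L with FIRST {d}; in N->S e L L, S is followed by e L L with FIRST {e}; in N->S N d, S is followed by N d with FIRST {d}. Thus FOLLOW(S) = {$, d, e}.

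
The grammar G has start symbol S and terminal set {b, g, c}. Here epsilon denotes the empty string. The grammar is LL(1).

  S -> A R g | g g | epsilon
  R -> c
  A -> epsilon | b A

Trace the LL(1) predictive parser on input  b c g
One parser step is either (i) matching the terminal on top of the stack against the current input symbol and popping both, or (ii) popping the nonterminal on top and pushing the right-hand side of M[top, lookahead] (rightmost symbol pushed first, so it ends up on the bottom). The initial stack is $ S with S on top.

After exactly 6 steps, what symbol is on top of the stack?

step 1: stack=$ S  input=b c g $  — expand S -> A R g
step 2: stack=$ g R A  input=b c g $  — expand A -> b A
step 3: stack=$ g R A b  input=b c g $  — match b
step 4: stack=$ g R A  input=c g $  — expand A -> epsilon
step 5: stack=$ g R  input=c g $  — expand R -> c
step 6: stack=$ g c  input=c g $  — match c
Stack after step 6: $ g (top = g).

g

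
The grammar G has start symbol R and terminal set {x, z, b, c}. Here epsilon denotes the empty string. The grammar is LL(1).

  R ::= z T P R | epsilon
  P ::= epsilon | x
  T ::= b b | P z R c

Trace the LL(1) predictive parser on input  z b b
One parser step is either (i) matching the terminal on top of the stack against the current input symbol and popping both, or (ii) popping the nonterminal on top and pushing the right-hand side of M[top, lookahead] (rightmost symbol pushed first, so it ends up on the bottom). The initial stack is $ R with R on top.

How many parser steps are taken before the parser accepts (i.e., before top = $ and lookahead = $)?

     Stack      Input    Action
  1  $ R        z b b $  expand R ::= z T P R
  2  $ R P T z  z b b $  match z
  3  $ R P T    b b $    expand T ::= b b
  4  $ R P b b  b b $    match b
  5  $ R P b    b $      match b
  6  $ R P      $        expand P ::= epsilon
  7  $ R        $        expand R ::= epsilon
Accept reached after 7 steps.

7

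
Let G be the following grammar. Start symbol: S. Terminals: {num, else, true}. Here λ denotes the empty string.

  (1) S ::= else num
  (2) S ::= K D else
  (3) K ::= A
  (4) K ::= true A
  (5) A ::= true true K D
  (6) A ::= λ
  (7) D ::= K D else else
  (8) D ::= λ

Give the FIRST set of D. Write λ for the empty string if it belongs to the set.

FIRST(A) = {λ, true}
FIRST(K) = {λ, true}  (via A)
FIRST(D) = {λ, else, true}  (via K D else else)
FIRST(S) = {else, true}  (via K D else)

{λ, else, true}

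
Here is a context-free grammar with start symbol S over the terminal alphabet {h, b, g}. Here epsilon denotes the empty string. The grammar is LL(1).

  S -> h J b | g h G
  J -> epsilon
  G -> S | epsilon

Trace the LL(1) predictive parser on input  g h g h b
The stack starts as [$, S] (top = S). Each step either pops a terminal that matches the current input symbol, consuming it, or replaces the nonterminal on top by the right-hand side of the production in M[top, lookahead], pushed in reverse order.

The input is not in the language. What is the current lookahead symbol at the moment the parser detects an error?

b

     Stack    Input        Action
  1  $ S      g h g h b $  expand S -> g h G
  2  $ G h g  g h g h b $  match g
  3  $ G h    h g h b $    match h
  4  $ G      g h b $      expand G -> S
  5  $ S      g h b $      expand S -> g h G
  6  $ G h g  g h b $      match g
  7  $ G h    h b $        match h
  8  $ G      b $          error: M[G, b] is empty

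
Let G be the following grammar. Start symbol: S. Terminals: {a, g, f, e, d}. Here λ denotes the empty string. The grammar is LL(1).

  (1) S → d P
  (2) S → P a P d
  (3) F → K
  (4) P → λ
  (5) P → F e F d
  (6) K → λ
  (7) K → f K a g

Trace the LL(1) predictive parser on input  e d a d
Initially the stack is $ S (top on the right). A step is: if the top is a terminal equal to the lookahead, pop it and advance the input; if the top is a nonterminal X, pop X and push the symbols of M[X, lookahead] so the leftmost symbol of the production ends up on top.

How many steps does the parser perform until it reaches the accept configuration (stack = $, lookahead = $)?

step 1: stack=$ S  input=e d a d $  — expand S → P a P d
step 2: stack=$ d P a P  input=e d a d $  — expand P → F e F d
step 3: stack=$ d P a d F e F  input=e d a d $  — expand F → K
step 4: stack=$ d P a d F e K  input=e d a d $  — expand K → λ
step 5: stack=$ d P a d F e  input=e d a d $  — match e
step 6: stack=$ d P a d F  input=d a d $  — expand F → K
step 7: stack=$ d P a d K  input=d a d $  — expand K → λ
step 8: stack=$ d P a d  input=d a d $  — match d
step 9: stack=$ d P a  input=a d $  — match a
step 10: stack=$ d P  input=d $  — expand P → λ
step 11: stack=$ d  input=d $  — match d
Accept reached after 11 steps.

11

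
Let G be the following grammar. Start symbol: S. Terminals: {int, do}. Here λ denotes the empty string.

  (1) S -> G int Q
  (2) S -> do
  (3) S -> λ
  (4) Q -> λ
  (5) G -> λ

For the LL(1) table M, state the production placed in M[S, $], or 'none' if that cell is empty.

S -> λ

FIRST(Q) = {λ}
FIRST(G) = {λ}
FIRST(S) = {λ, do, int}  (via G int Q)
FOLLOW(S) includes $ since S is the start symbol.
FOLLOW(S): S appears on no right-hand side. Thus FOLLOW(S) = {$}.
For S -> G int Q: FIRST(G int Q) = {int}, so it goes in M[S, t] for t ∈ {int}.
For S -> do: FIRST(do) = {do}, so it goes in M[S, t] for t ∈ {do}.
For S -> λ: FIRST(λ) = {λ}, so it goes in M[S, t] for t ∈ {}; since λ ∈ FIRST, also for every t ∈ FOLLOW(S) = {$}.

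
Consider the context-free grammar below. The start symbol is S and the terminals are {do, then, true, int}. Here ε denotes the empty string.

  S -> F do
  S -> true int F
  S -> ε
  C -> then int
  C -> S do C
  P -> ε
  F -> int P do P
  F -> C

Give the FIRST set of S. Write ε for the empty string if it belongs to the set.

FIRST(P) = {ε}
FIRST(S) = {ε, do, int, then, true}  (via F do)
FIRST(C) = {do, int, then, true}  (via S do C)
FIRST(F) = {do, int, then, true}  (via C)

{ε, do, int, then, true}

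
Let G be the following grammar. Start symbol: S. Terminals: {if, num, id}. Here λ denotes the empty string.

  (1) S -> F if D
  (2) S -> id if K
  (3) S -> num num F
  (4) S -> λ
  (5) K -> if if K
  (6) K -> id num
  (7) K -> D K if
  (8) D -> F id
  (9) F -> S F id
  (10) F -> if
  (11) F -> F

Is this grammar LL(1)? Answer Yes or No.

No

FIRST(S) = {λ, id, if, num}
FIRST(K) = {id, if, num}
FIRST(D) = {id, if, num}
FIRST(F) = {id, if, num}
FOLLOW(S) = {$, id, if, num}
FOLLOW(K) = {$, id, if, num}
FOLLOW(D) = {$, id, if, num}
FOLLOW(F) = {$, id, if, num}
Cell M[F, id] receives both F -> S F id and F -> F — the grammar is not LL(1).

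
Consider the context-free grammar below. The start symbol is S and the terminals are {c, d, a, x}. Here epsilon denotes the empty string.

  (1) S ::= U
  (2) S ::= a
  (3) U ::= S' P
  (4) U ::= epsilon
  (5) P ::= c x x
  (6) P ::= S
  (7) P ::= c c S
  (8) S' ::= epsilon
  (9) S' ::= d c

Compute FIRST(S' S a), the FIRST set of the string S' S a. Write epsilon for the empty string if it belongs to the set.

{a, c, d}

FIRST(S') = {epsilon, d}
FIRST(S) = {epsilon, a, c, d}  (via U)
FIRST(P) = {epsilon, a, c, d}  (via S)
FIRST(U) = {epsilon, a, c, d}  (via S' P)
FIRST(S' S a): take FIRST of each symbol in turn, carrying on past any symbol whose FIRST contains epsilon; result {a, c, d}.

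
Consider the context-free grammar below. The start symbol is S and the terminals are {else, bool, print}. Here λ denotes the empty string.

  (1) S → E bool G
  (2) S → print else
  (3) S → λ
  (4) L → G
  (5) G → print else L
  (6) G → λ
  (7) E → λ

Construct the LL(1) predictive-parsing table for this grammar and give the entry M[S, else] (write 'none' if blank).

FIRST(G) = {λ, print}
FIRST(E) = {λ}
FIRST(S) = {λ, bool, print}  (via E bool G)
FIRST(L) = {λ, print}  (via G)
FOLLOW(S) includes $ since S is the start symbol.
FOLLOW(S): S appears on no right-hand side. Thus FOLLOW(S) = {$}.
For S → E bool G: FIRST(E bool G) = {bool}, so it goes in M[S, t] for t ∈ {bool}.
For S → print else: FIRST(print else) = {print}, so it goes in M[S, t] for t ∈ {print}.
For S → λ: FIRST(λ) = {λ}, so it goes in M[S, t] for t ∈ {}; since λ ∈ FIRST, also for every t ∈ FOLLOW(S) = {$}.
None of these place a production in M[S, else].

none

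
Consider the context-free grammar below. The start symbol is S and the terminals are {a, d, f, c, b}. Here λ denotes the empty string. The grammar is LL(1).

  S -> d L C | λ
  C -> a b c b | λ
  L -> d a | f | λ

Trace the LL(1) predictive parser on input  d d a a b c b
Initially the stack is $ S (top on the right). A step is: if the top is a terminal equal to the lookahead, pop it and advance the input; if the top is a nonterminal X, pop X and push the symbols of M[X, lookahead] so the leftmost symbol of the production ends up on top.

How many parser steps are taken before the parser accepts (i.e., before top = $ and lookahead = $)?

      Stack      Input            Action
   1  $ S        d d a a b c b $  expand S -> d L C
   2  $ C L d    d d a a b c b $  match d
   3  $ C L      d a a b c b $    expand L -> d a
   4  $ C a d    d a a b c b $    match d
   5  $ C a      a a b c b $      match a
   6  $ C        a b c b $        expand C -> a b c b
   7  $ b c b a  a b c b $        match a
   8  $ b c b    b c b $          match b
   9  $ b c      c b $            match c
  10  $ b        b $              match b
Accept reached after 10 steps.

10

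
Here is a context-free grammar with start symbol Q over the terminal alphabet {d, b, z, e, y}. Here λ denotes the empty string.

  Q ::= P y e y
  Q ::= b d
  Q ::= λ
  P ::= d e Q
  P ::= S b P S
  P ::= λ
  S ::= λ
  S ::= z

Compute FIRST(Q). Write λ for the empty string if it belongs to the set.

FIRST(S): from S::=λ we get {λ}; from S::=z we get {z}. So FIRST(S) = {λ, z}.
FIRST(P): from P::=d e Q we get {d}; from P::=S b P S we get {b, z}; from P::=λ we get {λ}. So FIRST(P) = {λ, b, d, z}.
FIRST(Q): from Q::=P y e y we get {b, d, y, z}; from Q::=b d we get {b}; from Q::=λ we get {λ}. So FIRST(Q) = {λ, b, d, y, z}.

{λ, b, d, y, z}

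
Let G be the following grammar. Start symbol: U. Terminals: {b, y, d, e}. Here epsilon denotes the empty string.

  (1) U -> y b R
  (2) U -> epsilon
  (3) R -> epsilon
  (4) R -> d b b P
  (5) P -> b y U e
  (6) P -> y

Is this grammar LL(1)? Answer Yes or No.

FIRST(U) = {epsilon, y}
FIRST(R) = {epsilon, d}
FIRST(P) = {b, y}
FOLLOW(U) = {$, e}
FOLLOW(R) = {$, e}
FOLLOW(P) = {$, e}
Each cell of M receives at most one production.

Yes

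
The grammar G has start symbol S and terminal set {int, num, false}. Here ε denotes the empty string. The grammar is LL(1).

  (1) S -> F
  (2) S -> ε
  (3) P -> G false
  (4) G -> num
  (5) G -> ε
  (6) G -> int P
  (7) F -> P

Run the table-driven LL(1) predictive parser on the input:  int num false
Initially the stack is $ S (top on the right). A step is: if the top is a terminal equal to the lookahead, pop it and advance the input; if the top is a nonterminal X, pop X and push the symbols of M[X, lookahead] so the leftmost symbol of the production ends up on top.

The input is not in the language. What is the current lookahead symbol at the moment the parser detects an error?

$

step 1: stack=$ S  input=int num false $  — expand S -> F
step 2: stack=$ F  input=int num false $  — expand F -> P
step 3: stack=$ P  input=int num false $  — expand P -> G false
step 4: stack=$ false G  input=int num false $  — expand G -> int P
step 5: stack=$ false P int  input=int num false $  — match int
step 6: stack=$ false P  input=num false $  — expand P -> G false
step 7: stack=$ false false G  input=num false $  — expand G -> num
step 8: stack=$ false false num  input=num false $  — match num
step 9: stack=$ false false  input=false $  — match false
step 10: stack=$ false  input=$  — error: top is terminal false but lookahead is $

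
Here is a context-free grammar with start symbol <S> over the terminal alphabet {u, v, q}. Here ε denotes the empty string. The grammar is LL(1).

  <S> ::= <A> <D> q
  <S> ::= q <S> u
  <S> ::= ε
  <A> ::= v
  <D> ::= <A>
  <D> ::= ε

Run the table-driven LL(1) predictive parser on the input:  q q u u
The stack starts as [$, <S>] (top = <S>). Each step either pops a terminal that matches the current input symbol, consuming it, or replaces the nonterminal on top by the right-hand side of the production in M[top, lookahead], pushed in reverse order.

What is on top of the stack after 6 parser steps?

step 1: stack=$ <S>  input=q q u u $  — expand <S> ::= q <S> u
step 2: stack=$ u <S> q  input=q q u u $  — match q
step 3: stack=$ u <S>  input=q u u $  — expand <S> ::= q <S> u
step 4: stack=$ u u <S> q  input=q u u $  — match q
step 5: stack=$ u u <S>  input=u u $  — expand <S> ::= ε
step 6: stack=$ u u  input=u u $  — match u
Stack after step 6: $ u (top = u).

u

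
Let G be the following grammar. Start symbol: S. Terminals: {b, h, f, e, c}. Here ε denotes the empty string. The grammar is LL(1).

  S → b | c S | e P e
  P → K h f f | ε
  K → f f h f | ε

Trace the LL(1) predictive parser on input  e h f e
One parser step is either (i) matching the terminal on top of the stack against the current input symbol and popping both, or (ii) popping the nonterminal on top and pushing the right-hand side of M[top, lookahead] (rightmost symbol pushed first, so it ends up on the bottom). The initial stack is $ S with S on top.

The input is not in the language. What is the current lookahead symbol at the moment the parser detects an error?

e

     Stack        Input      Action
  1  $ S          e h f e $  expand S → e P e
  2  $ e P e      e h f e $  match e
  3  $ e P        h f e $    expand P → K h f f
  4  $ e f f h K  h f e $    expand K → ε
  5  $ e f f h    h f e $    match h
  6  $ e f f      f e $      match f
  7  $ e f        e $        error: top is terminal f but lookahead is e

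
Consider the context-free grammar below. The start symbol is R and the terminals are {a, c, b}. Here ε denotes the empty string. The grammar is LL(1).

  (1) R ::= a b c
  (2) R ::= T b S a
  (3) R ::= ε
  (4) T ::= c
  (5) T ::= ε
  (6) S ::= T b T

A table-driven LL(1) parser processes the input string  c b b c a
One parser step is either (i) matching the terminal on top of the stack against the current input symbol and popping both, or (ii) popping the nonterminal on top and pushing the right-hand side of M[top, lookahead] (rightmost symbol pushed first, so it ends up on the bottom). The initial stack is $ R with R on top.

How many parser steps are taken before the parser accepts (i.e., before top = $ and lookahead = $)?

step 1: stack=$ R  input=c b b c a $  — expand R ::= T b S a
step 2: stack=$ a S b T  input=c b b c a $  — expand T ::= c
step 3: stack=$ a S b c  input=c b b c a $  — match c
step 4: stack=$ a S b  input=b b c a $  — match b
step 5: stack=$ a S  input=b c a $  — expand S ::= T b T
step 6: stack=$ a T b T  input=b c a $  — expand T ::= ε
step 7: stack=$ a T b  input=b c a $  — match b
step 8: stack=$ a T  input=c a $  — expand T ::= c
step 9: stack=$ a c  input=c a $  — match c
step 10: stack=$ a  input=a $  — match a
Accept reached after 10 steps.

10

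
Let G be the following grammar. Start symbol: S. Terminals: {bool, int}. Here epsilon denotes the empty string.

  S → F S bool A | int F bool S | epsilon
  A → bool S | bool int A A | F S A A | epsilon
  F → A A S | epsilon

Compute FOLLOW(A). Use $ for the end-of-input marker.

FIRST(S) = {epsilon, bool, int}  (via F S bool A)
FIRST(A) = {epsilon, bool, int}  (via F S A A)
FIRST(F) = {epsilon, bool, int}  (via A A S)
FOLLOW(S) includes $ since S is the start symbol.
FOLLOW(S): in S→F S bool A, S is followed by bool A with FIRST {bool}; in S→int F bool S, the suffix after S is empty (adds nothing new); in A→bool S, the suffix after S is empty, so FOLLOW(S) ⊇ FOLLOW(A) = {$, bool, int}; in A→F S A A, S is followed by A A with FIRST {epsilon, bool, int}; in A→F S A A, the suffix after S is nullable, so FOLLOW(S) ⊇ FOLLOW(A) = {$, bool, int}; in F→A A S, the suffix after S is empty, so FOLLOW(S) ⊇ FOLLOW(F) = {$, bool, int}. Thus FOLLOW(S) = {$, bool, int}.
FOLLOW(A): in S→F S bool A, the suffix after A is empty, so FOLLOW(A) ⊇ FOLLOW(S) = {$, bool, int}; in A→bool int A A (occurrence 1), A is followed by A with FIRST {epsilon, bool, int}; in A→bool int A A (occurrence 1), the suffix after A is nullable (adds nothing new); in A→bool int A A (occurrence 2), the suffix after A is empty (adds nothing new); in A→F S A A (occurrence 1), A is followed by A with FIRST {epsilon, bool, int}; in A→F S A A (occurrence 1), the suffix after A is nullable (adds nothing new); in A→F S A A (occurrence 2), the suffix after A is empty (adds nothing new); in F→A A S (occurrence 1), A is followed by A S with FIRST {epsilon, bool, int}; in F→A A S (occurrence 1), the suffix after A is nullable, so FOLLOW(A) ⊇ FOLLOW(F) = {$, bool, int}; in F→A A S (occurrence 2), A is followed by S with FIRST {epsilon, bool, int}; in F→A A S (occurrence 2), the suffix after A is nullable, so FOLLOW(A) ⊇ FOLLOW(F) = {$, bool, int}. Thus FOLLOW(A) = {$, bool, int}.
FOLLOW(F): in S→F S bool A, F is followed by S bool A with FIRST {bool, int}; in S→int F bool S, F is followed by bool S with FIRST {bool}; in A→F S A A, F is followed by S A A with FIRST {epsilon, bool, int}; in A→F S A A, the suffix after F is nullable, so FOLLOW(F) ⊇ FOLLOW(A) = {$, bool, int}. Thus FOLLOW(F) = {$, bool, int}.

{$, bool, int}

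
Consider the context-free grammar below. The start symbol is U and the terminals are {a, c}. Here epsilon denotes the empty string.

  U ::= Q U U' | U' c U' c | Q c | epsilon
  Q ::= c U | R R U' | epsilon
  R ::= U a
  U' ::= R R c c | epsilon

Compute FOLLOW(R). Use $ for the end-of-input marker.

{$, a, c}

FIRST(U) = {epsilon, a, c}  (via Q U U', U' c U' c, Q c)
FIRST(R) = {a, c}  (via U a)
FIRST(Q) = {epsilon, a, c}  (via R R U')
FIRST(U') = {epsilon, a, c}  (via R R c c)
FOLLOW(U) includes $ since U is the start symbol.
FOLLOW(U): in U::=Q U U', U is followed by U' with FIRST {epsilon, a, c}; in U::=Q U U', the suffix after U is nullable (adds nothing new); in Q::=c U, the suffix after U is empty, so FOLLOW(U) ⊇ FOLLOW(Q) = {$, a, c}; in R::=U a, U is followed by a with FIRST {a}. Thus FOLLOW(U) = {$, a, c}.
FOLLOW(Q): in U::=Q U U', Q is followed by U U' with FIRST {epsilon, a, c}; in U::=Q U U', the suffix after Q is nullable, so FOLLOW(Q) ⊇ FOLLOW(U) = {$, a, c}; in U::=Q c, Q is followed by c with FIRST {c}. Thus FOLLOW(Q) = {$, a, c}.
FOLLOW(R): in Q::=R R U' (occurrence 1), R is followed by R U' with FIRST {a, c}; in Q::=R R U' (occurrence 2), R is followed by U' with FIRST {epsilon, a, c}; in Q::=R R U' (occurrence 2), the suffix after R is nullable, so FOLLOW(R) ⊇ FOLLOW(Q) = {$, a, c}; in U'::=R R c c (occurrence 1), R is followed by R c c with FIRST {a, c}; in U'::=R R c c (occurrence 2), R is followed by c c with FIRST {c}. Thus FOLLOW(R) = {$, a, c}.
FOLLOW(U'): in U::=Q U U', the suffix after U' is empty, so FOLLOW(U') ⊇ FOLLOW(U) = {$, a, c}; in U::=U' c U' c (occurrence 1), U' is followed by c U' c with FIRST {c}; in U::=U' c U' c (occurrence 2), U' is followed by c with FIRST {c}; in Q::=R R U', the suffix after U' is empty, so FOLLOW(U') ⊇ FOLLOW(Q) = {$, a, c}. Thus FOLLOW(U') = {$, a, c}.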